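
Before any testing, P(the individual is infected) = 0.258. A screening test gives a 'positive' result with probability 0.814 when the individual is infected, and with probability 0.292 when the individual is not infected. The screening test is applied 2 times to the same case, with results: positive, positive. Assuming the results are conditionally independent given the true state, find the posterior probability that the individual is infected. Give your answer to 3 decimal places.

Posterior P(H) ≈ 0.730

With H the event that the individual is infected, the joint likelihood of the observed sequence is P(data|H) = 0.814·0.814 = 0.66260 and P(data|¬H) = 0.292·0.292 = 0.085264.
Bayes: P(H|data) = 0.258·0.66260 / (0.258·0.66260 + 0.742·0.085264) = 0.17095/0.23422 = 0.7299.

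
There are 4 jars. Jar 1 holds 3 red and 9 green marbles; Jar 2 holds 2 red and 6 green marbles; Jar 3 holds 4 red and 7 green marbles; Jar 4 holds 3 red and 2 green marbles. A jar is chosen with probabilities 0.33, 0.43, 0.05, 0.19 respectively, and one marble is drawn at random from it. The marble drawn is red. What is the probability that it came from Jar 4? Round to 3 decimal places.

Posterior probability ≈ 0.354

Tabulate prior·likelihood by source: [1] prior 0.33, lik 0.25, product 0.08250; [2] prior 0.43, lik 0.25, product 0.1075; [3] prior 0.05, lik 0.3636, product 0.01818; [4] prior 0.19, lik 0.6, product 0.1140.
Normalizing constant = 0.32218; the posterior for Jar 4 is its product over the sum, 0.1140/0.32218 = 0.354.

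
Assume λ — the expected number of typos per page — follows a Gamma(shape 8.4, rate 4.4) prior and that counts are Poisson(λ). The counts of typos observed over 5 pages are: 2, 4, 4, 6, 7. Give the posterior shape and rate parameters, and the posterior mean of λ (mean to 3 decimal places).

Posterior: Gamma(shape=31.4, rate=9.4); mean ≈ 3.340

The Poisson likelihood adds the total count to the shape and the number of exposure periods to the rate. Here ∑xᵢ = 23 and n = 5, so shape 8.4→31.4 and rate 4.4→9.4.
E[λ | data] = 31.4/9.4 = 3.340.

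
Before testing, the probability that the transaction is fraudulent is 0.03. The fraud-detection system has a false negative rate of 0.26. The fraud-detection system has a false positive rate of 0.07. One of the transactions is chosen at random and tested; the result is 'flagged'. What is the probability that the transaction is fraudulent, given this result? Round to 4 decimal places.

Write H for 'the transaction is fraudulent'. Prior odds H:¬H = 0.03/0.97 = 0.030928. For the 'flagged' outcome, the likelihood ratio is 0.74/0.07 = 10.571.
Posterior odds = 0.030928 × 10.571 = 0.32695, so P(H|E) = 0.32695/(1+0.32695) = 0.2464.

P(H | E) ≈ 0.2464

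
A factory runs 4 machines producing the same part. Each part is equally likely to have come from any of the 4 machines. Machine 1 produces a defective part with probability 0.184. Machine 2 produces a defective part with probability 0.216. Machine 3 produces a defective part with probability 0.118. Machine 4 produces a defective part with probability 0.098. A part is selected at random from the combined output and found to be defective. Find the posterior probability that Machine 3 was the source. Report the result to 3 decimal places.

P(defective|M1) = 0.184; P(defective|M2) = 0.216; P(defective|M3) = 0.118; P(defective|M4) = 0.098.
Prior × likelihood for each source: 0.25·0.184=0.04600, 0.25·0.216=0.05400, 0.25·0.118=0.02950, 0.25·0.098=0.02450. Summing gives P(defective) = 0.15400.
P(Machine 3 | defective) = 0.02950 / 0.15400 = 0.192.

Posterior probability ≈ 0.192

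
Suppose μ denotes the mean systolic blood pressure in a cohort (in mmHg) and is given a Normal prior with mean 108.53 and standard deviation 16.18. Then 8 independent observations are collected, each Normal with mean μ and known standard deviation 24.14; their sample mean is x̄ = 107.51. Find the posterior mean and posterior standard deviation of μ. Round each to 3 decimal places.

Posterior mean ≈ 107.732; posterior SD ≈ 7.549

Prior precision 1/τ₀² = 1/16.18² = 0.00381982; data precision n/σ² = 8/24.14² = 0.0137283.
Posterior precision = 0.00381982 + 0.0137283 = 0.0175481, giving posterior SD = 1/√0.0175481 = 7.549.
Posterior mean = (0.00381982·108.53 + 0.0137283·107.51) / 0.0175481 = 107.732.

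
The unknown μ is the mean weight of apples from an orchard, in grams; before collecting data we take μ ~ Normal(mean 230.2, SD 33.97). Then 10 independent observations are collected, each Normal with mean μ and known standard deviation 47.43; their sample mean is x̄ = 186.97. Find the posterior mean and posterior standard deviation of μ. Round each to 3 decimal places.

With known σ, the Normal prior is conjugate. Weight on the data is w = (n/σ²)/(n/σ² + 1/τ₀²) = 0.00444523/(0.00444523+0.00086658) = 0.83686.
Posterior mean = w·x̄ + (1−w)·μ₀ = 0.83686·186.97 + 0.16314·230.2 = 194.023. Posterior variance = 1/(0.00444523+0.00086658) = 188.260, so SD = 13.721.

Posterior mean ≈ 194.023; posterior SD ≈ 13.721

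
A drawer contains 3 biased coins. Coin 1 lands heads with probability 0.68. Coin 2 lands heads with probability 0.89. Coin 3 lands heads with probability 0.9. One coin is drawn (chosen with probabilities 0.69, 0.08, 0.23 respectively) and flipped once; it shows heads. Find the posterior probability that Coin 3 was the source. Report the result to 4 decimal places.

P(heads|C1) = 0.68; P(heads|C2) = 0.89; P(heads|C3) = 0.9.
Prior × likelihood for each source: 0.69·0.68=0.4692, 0.08·0.89=0.07120, 0.23·0.9=0.2070. Summing gives P(heads) = 0.74740.
P(Coin 3 | heads) = 0.2070 / 0.74740 = 0.2770.

Posterior probability ≈ 0.2770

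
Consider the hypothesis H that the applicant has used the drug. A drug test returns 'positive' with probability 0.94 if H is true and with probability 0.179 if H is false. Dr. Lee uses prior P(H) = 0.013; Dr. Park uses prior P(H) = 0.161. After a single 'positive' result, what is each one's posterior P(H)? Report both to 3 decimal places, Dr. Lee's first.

Dr. Lee: 0.065; Dr. Park: 0.502

P('+'|H) = 0.94, P('+'|¬H) = 0.179.
Dr. Lee: numerator 0.94·0.013 = 0.012220; evidence = 0.012220+0.179·0.987 = 0.18889; posterior = 0.065.
Dr. Park: numerator 0.94·0.161 = 0.15134; evidence = 0.15134+0.179·0.839 = 0.30152; posterior = 0.502.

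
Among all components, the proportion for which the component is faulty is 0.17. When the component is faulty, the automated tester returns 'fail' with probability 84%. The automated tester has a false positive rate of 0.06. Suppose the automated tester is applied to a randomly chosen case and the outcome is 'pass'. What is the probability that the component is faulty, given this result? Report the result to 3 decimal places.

P(H | E) ≈ 0.034

Write H for 'the component is faulty'. Prior odds H:¬H = 0.17/0.83 = 0.20482. For the 'pass' outcome, the likelihood ratio is 0.16/0.94 = 0.17021.
Posterior odds = 0.20482 × 0.17021 = 0.034863, so P(H|E) = 0.034863/(1+0.034863) = 0.034.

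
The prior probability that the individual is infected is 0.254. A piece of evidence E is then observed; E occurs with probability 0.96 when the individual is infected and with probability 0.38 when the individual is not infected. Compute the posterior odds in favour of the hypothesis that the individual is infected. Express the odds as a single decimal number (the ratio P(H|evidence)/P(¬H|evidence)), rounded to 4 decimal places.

Posterior odds ≈ 0.8602

Prior odds = 0.254/(1−0.254) = 0.34048.
Likelihood ratio for E = 0.96/0.38 = 2.5263.
Posterior odds = prior odds × LR = 0.86017.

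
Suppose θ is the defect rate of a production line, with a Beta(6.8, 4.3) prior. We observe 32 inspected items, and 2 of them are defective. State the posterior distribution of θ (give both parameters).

Observing 2 successes and 30 failures updates Beta(6.8, 4.3) by adding the success and failure counts to the two shape parameters: α = 6.8+2 = 8.8, β = 4.3+30 = 34.3.

Posterior: Beta(8.8, 34.3)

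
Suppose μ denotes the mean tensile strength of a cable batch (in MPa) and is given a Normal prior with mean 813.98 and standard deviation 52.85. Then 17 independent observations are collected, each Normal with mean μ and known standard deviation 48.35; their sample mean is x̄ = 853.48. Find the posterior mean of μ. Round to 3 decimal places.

Posterior mean ≈ 851.627

With known σ, the Normal prior is conjugate. Weight on the data is w = (n/σ²)/(n/σ² + 1/τ₀²) = 0.00727204/(0.00727204+0.00035802) = 0.95308.
Posterior mean = w·x̄ + (1−w)·μ₀ = 0.95308·853.48 + 0.046923·813.98 = 851.627.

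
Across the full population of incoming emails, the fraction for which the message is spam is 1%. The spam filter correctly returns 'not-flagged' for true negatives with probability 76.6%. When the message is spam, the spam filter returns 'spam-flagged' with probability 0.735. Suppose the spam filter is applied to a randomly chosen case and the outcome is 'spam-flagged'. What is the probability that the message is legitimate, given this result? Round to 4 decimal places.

Let H be the event that the message is spam. P(H) = 0.01, so P(¬H) = 0.99. With E the 'spam-flagged' result, P(E|H) = 0.735 and P(E|¬H) = 0.234.
P(E) = 0.735·0.01 + 0.234·0.99 = 0.0073500 + 0.23166 = 0.23901.
By Bayes' theorem, P(H|E) = 0.0073500 / 0.23901 = 0.0308. Hence P(¬H|E) = 1 − 0.0308 = 0.9692.

P(¬H | E) ≈ 0.9692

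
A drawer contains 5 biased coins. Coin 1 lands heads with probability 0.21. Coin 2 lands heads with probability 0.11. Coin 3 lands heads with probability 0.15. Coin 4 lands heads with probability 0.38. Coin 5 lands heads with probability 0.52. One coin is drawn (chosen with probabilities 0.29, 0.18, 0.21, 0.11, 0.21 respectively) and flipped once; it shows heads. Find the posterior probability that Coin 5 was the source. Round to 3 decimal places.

Tabulate prior·likelihood by source: [1] prior 0.29, lik 0.21, product 0.06090; [2] prior 0.18, lik 0.11, product 0.01980; [3] prior 0.21, lik 0.15, product 0.03150; [4] prior 0.11, lik 0.38, product 0.04180; [5] prior 0.21, lik 0.52, product 0.1092.
Normalizing constant = 0.26320; the posterior for Coin 5 is its product over the sum, 0.1092/0.26320 = 0.415.

Posterior probability ≈ 0.415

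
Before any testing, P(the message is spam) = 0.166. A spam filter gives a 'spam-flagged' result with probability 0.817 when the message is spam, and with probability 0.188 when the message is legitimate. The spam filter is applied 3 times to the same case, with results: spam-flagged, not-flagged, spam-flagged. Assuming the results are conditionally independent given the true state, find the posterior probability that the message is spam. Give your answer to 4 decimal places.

Let H be the event that the message is spam; start with P(H) = 0.166. P('spam-flagged'|H) = 0.817, P('spam-flagged'|¬H) = 0.188.
Update on result 1 ('spam-flagged'): P(H) ← 0.817·0.1660 / (0.817·0.1660 + 0.188·0.8340) = 0.13562/0.29241 = 0.4638.
Update on result 2 ('not-flagged'): P(H) ← 0.183·0.4638 / (0.183·0.4638 + 0.812·0.5362) = 0.084876/0.52027 = 0.1631.
Update on result 3 ('spam-flagged'): P(H) ← 0.817·0.1631 / (0.817·0.1631 + 0.188·0.8369) = 0.13328/0.29061 = 0.4586.

Posterior P(H) ≈ 0.4586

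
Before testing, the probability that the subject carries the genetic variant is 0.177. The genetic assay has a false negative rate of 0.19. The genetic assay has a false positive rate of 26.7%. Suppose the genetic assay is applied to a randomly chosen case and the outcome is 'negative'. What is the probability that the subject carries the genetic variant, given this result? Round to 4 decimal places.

Write H for 'the subject carries the genetic variant'. Prior odds H:¬H = 0.177/0.823 = 0.21507. For the 'negative' outcome, the likelihood ratio is 0.19/0.733 = 0.25921.
Posterior odds = 0.21507 × 0.25921 = 0.055747, so P(H|E) = 0.055747/(1+0.055747) = 0.0528.

P(H | E) ≈ 0.0528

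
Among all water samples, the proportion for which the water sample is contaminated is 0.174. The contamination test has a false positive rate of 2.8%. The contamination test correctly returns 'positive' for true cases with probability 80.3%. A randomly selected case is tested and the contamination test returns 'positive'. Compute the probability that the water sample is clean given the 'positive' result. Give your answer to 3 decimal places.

Write H for 'the water sample is contaminated'. Prior odds H:¬H = 0.174/0.826 = 0.21065. For the 'positive' outcome, the likelihood ratio is 0.803/0.028 = 28.679.
Posterior odds = 0.21065 × 28.679 = 6.0412, so P(H|E) = 6.0412/(1+6.0412) = 0.858. Then P(¬H|E) = 1 − 0.858 = 0.142.

P(¬H | E) ≈ 0.142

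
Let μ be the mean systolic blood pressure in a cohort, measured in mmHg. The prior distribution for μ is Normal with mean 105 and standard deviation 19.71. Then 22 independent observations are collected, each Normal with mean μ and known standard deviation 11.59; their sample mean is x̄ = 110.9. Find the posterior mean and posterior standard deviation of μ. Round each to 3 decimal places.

Posterior mean ≈ 110.809; posterior SD ≈ 2.452

Prior precision 1/τ₀² = 1/19.71² = 0.00257411; data precision n/σ² = 22/11.59² = 0.163778.
Posterior precision = 0.00257411 + 0.163778 = 0.166352, giving posterior SD = 1/√0.166352 = 2.452.
Posterior mean = (0.00257411·105 + 0.163778·110.9) / 0.166352 = 110.809.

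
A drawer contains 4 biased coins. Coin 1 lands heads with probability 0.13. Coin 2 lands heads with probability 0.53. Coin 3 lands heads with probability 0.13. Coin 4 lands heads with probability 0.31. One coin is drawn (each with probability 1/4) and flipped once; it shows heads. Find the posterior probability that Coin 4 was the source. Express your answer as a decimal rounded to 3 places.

Posterior probability ≈ 0.282

Tabulate prior·likelihood by source: [1] prior 0.25, lik 0.13, product 0.03250; [2] prior 0.25, lik 0.53, product 0.1325; [3] prior 0.25, lik 0.13, product 0.03250; [4] prior 0.25, lik 0.31, product 0.07750.
Normalizing constant = 0.27500; the posterior for Coin 4 is its product over the sum, 0.07750/0.27500 = 0.282.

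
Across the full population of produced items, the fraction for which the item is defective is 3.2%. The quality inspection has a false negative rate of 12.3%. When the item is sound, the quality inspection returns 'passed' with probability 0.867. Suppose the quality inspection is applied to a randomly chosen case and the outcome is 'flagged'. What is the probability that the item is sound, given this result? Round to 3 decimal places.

P(¬H | E) ≈ 0.821

Let H be the event that the item is defective. P(H) = 0.032, so P(¬H) = 0.968. With E the 'flagged' result, P(E|H) = 0.877 and P(E|¬H) = 0.133.
P(E) = 0.877·0.032 + 0.133·0.968 = 0.028064 + 0.12874 = 0.15681.
By Bayes' theorem, P(H|E) = 0.028064 / 0.15681 = 0.179. Hence P(¬H|E) = 1 − 0.179 = 0.821.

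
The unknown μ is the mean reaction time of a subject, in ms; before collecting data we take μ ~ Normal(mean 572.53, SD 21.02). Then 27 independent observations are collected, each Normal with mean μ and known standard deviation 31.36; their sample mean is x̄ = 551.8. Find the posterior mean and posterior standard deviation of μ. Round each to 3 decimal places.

With known σ, the Normal prior is conjugate. Weight on the data is w = (n/σ²)/(n/σ² + 1/τ₀²) = 0.0274544/(0.0274544+0.00226326) = 0.92384.
Posterior mean = w·x̄ + (1−w)·μ₀ = 0.92384·551.8 + 0.076159·572.53 = 553.379. Posterior variance = 1/(0.0274544+0.00226326) = 33.6500, so SD = 5.801.

Posterior mean ≈ 553.379; posterior SD ≈ 5.801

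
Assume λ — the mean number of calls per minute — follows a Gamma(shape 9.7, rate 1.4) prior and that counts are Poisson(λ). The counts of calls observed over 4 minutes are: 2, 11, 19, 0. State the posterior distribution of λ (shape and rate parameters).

Posterior: Gamma(shape=41.7, rate=5.4)

The Poisson likelihood adds the total count to the shape and the number of exposure periods to the rate. Here ∑xᵢ = 32 and n = 4, so shape 9.7→41.7 and rate 1.4→5.4.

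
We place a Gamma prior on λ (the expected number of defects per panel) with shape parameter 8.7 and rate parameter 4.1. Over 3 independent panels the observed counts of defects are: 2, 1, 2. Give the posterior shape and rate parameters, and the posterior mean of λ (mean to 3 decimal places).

Total count ∑xᵢ = 5 over n = 3 panels.
Gamma is conjugate to the Poisson likelihood: posterior is Gamma(shape = 8.7+5 = 13.7, rate = 4.1+3 = 7.1).
E[λ | data] = 13.7/7.1 = 1.930.

Posterior: Gamma(shape=13.7, rate=7.1); mean ≈ 1.930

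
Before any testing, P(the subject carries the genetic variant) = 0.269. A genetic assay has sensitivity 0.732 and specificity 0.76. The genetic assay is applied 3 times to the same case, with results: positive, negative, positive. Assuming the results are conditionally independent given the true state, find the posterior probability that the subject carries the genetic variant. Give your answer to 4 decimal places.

Let H be the event that the subject carries the genetic variant; start with P(H) = 0.269. P('positive'|H) = 0.732, P('positive'|¬H) = 0.24.
Update on result 1 ('positive'): P(H) ← 0.732·0.2690 / (0.732·0.2690 + 0.24·0.7310) = 0.19691/0.37235 = 0.5288.
Update on result 2 ('negative'): P(H) ← 0.268·0.5288 / (0.268·0.5288 + 0.76·0.4712) = 0.14173/0.49982 = 0.2836.
Update on result 3 ('positive'): P(H) ← 0.732·0.2836 / (0.732·0.2836 + 0.24·0.7164) = 0.20756/0.37951 = 0.5469.

Posterior P(H) ≈ 0.5469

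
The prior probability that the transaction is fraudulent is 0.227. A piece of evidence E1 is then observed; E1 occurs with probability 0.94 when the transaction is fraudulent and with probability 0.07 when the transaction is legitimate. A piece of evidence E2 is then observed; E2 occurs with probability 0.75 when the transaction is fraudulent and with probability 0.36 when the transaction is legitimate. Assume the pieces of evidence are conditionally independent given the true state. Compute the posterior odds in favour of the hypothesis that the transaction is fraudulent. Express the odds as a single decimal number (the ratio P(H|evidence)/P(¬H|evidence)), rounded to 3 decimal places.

Prior odds = 0.227/(1−0.227) = 0.29366. In log-odds, ln(0.29366) = -1.2253.
Add log likelihood ratios: ln(13.429) + ln(2.0833) = 3.3314.
Posterior log-odds = 2.1060, so posterior odds = exp(2.1060) = 8.2155.

Posterior odds ≈ 8.216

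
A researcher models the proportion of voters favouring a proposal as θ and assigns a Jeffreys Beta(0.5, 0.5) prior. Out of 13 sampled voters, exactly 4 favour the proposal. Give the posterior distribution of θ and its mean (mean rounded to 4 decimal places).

Posterior: Beta(4.5, 9.5); mean ≈ 0.3214

Observing 4 successes and 9 failures updates Beta(0.5, 0.5) by adding the success and failure counts to the two shape parameters: α = 0.5+4 = 4.5, β = 0.5+9 = 9.5.
E[θ | data] = 4.5/(4.5+9.5) = 0.3214.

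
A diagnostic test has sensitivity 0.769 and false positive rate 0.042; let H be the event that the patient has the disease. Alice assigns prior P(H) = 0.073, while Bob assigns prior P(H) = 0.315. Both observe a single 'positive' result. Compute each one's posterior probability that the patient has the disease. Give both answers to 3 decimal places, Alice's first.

Alice: 0.590; Bob: 0.894

P('+'|H) = 0.769, P('+'|¬H) = 0.042.
Alice: numerator 0.769·0.073 = 0.056137; evidence = 0.056137+0.042·0.927 = 0.095071; posterior = 0.590.
Bob: numerator 0.769·0.315 = 0.24224; evidence = 0.24224+0.042·0.685 = 0.27100; posterior = 0.894.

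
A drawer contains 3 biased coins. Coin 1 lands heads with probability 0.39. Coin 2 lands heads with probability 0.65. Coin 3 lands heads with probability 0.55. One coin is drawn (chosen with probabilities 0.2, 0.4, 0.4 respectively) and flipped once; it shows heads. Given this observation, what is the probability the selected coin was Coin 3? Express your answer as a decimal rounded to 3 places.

Posterior probability ≈ 0.394

P(heads|C1) = 0.39; P(heads|C2) = 0.65; P(heads|C3) = 0.55.
Prior × likelihood for each source: 0.2·0.39=0.07800, 0.4·0.65=0.2600, 0.4·0.55=0.2200. Summing gives P(heads) = 0.55800.
P(Coin 3 | heads) = 0.2200 / 0.55800 = 0.394.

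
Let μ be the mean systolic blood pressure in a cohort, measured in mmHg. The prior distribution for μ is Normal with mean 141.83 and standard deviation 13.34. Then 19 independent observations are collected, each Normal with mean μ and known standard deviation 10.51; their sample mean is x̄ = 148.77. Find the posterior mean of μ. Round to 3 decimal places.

Posterior mean ≈ 148.550

Prior precision 1/τ₀² = 1/13.34² = 0.00561938; data precision n/σ² = 19/10.51² = 0.172008.
Posterior precision = 0.00561938 + 0.172008 = 0.177627.
Posterior mean = (0.00561938·141.83 + 0.172008·148.77) / 0.177627 = 148.550.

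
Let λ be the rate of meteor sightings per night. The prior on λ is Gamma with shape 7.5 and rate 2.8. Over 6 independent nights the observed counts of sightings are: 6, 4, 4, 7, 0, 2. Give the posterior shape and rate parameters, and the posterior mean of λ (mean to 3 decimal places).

The Poisson likelihood adds the total count to the shape and the number of exposure periods to the rate. Here ∑xᵢ = 23 and n = 6, so shape 7.5→30.5 and rate 2.8→8.8.
E[λ | data] = 30.5/8.8 = 3.466.

Posterior: Gamma(shape=30.5, rate=8.8); mean ≈ 3.466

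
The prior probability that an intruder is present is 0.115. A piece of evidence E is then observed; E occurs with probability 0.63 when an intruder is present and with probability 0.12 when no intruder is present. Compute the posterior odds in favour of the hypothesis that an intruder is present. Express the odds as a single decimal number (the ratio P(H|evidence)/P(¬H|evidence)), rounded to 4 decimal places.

Prior odds = 0.115/(1−0.115) = 0.12994. In log-odds, ln(0.12994) = -2.0407.
Add log likelihood ratio: ln(5.2500) = 1.6582.
Posterior log-odds = -0.38243, so posterior odds = exp(-0.38243) = 0.68220.

Posterior odds ≈ 0.6822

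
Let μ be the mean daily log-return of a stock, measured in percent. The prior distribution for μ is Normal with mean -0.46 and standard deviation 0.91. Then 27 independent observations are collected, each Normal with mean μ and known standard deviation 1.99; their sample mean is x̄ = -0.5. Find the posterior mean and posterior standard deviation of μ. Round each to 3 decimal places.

With known σ, the Normal prior is conjugate. Weight on the data is w = (n/σ²)/(n/σ² + 1/τ₀²) = 6.81801/(6.81801+1.20758) = 0.84953.
Posterior mean = w·x̄ + (1−w)·μ₀ = 0.84953·-0.5 + 0.15047·-0.46 = -0.494. Posterior variance = 1/(6.81801+1.20758) = 0.124601, so SD = 0.353.

Posterior mean ≈ -0.494; posterior SD ≈ 0.353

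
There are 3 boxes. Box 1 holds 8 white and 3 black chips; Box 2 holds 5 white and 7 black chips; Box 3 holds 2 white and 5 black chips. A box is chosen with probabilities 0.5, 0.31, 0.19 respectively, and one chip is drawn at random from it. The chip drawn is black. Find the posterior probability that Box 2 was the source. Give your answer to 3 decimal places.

Tabulate prior·likelihood by source: [1] prior 0.5, lik 0.2727, product 0.1364; [2] prior 0.31, lik 0.5833, product 0.1808; [3] prior 0.19, lik 0.7143, product 0.1357.
Normalizing constant = 0.45291; the posterior for Box 2 is its product over the sum, 0.1808/0.45291 = 0.399.

Posterior probability ≈ 0.399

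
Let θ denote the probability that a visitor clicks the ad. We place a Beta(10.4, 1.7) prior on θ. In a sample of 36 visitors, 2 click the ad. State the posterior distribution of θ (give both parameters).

The binomial likelihood is conjugate to the Beta prior: with 2 successes and 34 failures, the posterior is Beta(10.4+2, 1.7+34) = Beta(12.4, 35.7).

Posterior: Beta(12.4, 35.7)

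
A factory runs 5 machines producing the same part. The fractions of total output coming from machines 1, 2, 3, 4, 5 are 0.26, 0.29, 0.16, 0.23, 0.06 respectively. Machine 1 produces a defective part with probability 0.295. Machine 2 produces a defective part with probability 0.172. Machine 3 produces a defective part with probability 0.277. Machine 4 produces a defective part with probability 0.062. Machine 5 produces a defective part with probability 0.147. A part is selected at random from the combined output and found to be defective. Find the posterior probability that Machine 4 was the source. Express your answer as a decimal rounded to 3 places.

Posterior probability ≈ 0.074

Tabulate prior·likelihood by source: [1] prior 0.26, lik 0.295, product 0.07670; [2] prior 0.29, lik 0.172, product 0.04988; [3] prior 0.16, lik 0.277, product 0.04432; [4] prior 0.23, lik 0.062, product 0.01426; [5] prior 0.06, lik 0.147, product 0.008820.
Normalizing constant = 0.19398; the posterior for Machine 4 is its product over the sum, 0.01426/0.19398 = 0.074.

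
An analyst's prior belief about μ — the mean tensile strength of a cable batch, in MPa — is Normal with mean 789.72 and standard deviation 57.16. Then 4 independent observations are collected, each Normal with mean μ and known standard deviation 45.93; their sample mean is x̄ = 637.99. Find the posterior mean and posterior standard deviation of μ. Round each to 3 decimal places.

Prior precision 1/τ₀² = 1/57.16² = 0.00030607; data precision n/σ² = 4/45.93² = 0.00189613.
Posterior precision = 0.00030607 + 0.00189613 = 0.00220219, giving posterior SD = 1/√0.00220219 = 21.309.
Posterior mean = (0.00030607·789.72 + 0.00189613·637.99) / 0.00220219 = 659.078.

Posterior mean ≈ 659.078; posterior SD ≈ 21.309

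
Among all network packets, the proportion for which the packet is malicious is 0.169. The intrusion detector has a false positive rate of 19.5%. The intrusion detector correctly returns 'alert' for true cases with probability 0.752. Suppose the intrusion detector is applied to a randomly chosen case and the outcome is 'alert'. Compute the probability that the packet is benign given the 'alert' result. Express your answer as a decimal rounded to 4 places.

Let H be the event that the packet is malicious. P(H) = 0.169, so P(¬H) = 0.831. With E the 'alert' result, P(E|H) = 0.752 and P(E|¬H) = 0.195.
P(E) = 0.752·0.169 + 0.195·0.831 = 0.12709 + 0.16204 = 0.28913.
By Bayes' theorem, P(H|E) = 0.12709 / 0.28913 = 0.4395. Hence P(¬H|E) = 1 − 0.4395 = 0.5605.

P(¬H | E) ≈ 0.5605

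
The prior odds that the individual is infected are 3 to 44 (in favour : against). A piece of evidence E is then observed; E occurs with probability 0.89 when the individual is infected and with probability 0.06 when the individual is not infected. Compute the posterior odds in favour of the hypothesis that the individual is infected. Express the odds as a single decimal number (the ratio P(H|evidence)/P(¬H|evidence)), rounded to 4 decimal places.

Posterior odds ≈ 1.0114

Prior odds = 3/44 = 0.068182. In log-odds, ln(0.068182) = -2.6856.
Add log likelihood ratio: ln(14.833) = 2.6969.
Posterior log-odds = 0.011300, so posterior odds = exp(0.011300) = 1.0114.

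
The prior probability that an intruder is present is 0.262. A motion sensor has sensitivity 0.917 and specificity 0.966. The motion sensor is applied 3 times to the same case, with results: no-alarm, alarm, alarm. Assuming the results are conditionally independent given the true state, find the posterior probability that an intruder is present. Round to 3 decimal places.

Posterior P(H) ≈ 0.957

With H the event that an intruder is present, the joint likelihood of the observed sequence is P(data|H) = 0.083·0.917·0.917 = 0.069794 and P(data|¬H) = 0.966·0.034·0.034 = 0.0011167.
Bayes: P(H|data) = 0.262·0.069794 / (0.262·0.069794 + 0.738·0.0011167) = 0.018286/0.019110 = 0.9569.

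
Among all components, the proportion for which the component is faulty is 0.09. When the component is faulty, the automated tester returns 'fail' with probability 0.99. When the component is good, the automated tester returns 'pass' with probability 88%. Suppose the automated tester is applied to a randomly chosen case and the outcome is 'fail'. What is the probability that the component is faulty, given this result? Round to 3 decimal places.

Let H be the event that the component is faulty. P(H) = 0.09, so P(¬H) = 0.91. With E the 'fail' result, P(E|H) = 0.99 and P(E|¬H) = 0.12.
P(E) = 0.99·0.09 + 0.12·0.91 = 0.089100 + 0.10920 = 0.19830.
By Bayes' theorem, P(H|E) = 0.089100 / 0.19830 = 0.449.

P(H | E) ≈ 0.449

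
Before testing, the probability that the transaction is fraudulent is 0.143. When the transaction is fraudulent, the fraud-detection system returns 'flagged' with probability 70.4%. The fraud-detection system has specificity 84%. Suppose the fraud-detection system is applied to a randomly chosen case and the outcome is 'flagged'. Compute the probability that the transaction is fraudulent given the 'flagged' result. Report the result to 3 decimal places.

Write H for 'the transaction is fraudulent'. Prior odds H:¬H = 0.143/0.857 = 0.16686. For the 'flagged' outcome, the likelihood ratio is 0.704/0.16 = 4.4000.
Posterior odds = 0.16686 × 4.4000 = 0.73419, so P(H|E) = 0.73419/(1+0.73419) = 0.423.

P(H | E) ≈ 0.423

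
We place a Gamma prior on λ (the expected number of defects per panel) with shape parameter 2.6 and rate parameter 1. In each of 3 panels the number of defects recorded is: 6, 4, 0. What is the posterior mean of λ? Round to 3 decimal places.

Total count ∑xᵢ = 10 over n = 3 panels.
Gamma is conjugate to the Poisson likelihood: posterior is Gamma(shape = 2.6+10 = 12.6, rate = 1+3 = 4).
E[λ | data] = 12.6/4 = 3.150.

Posterior mean ≈ 3.150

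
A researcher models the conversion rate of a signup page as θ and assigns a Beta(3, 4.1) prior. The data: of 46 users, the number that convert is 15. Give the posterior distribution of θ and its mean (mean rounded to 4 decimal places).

The binomial likelihood is conjugate to the Beta prior: with 15 successes and 31 failures, the posterior is Beta(3+15, 4.1+31) = Beta(18, 35.1).
Posterior mean = α/(α+β) = 18/53.1 = 0.3390.

Posterior: Beta(18, 35.1); mean ≈ 0.3390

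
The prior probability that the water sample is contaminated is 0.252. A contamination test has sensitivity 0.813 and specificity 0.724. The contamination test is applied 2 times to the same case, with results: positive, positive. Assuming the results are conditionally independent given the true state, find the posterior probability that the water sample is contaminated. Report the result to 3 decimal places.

Posterior P(H) ≈ 0.745

With H the event that the water sample is contaminated, the joint likelihood of the observed sequence is P(data|H) = 0.813·0.813 = 0.66097 and P(data|¬H) = 0.276·0.276 = 0.076176.
Bayes: P(H|data) = 0.252·0.66097 / (0.252·0.66097 + 0.748·0.076176) = 0.16656/0.22354 = 0.7451.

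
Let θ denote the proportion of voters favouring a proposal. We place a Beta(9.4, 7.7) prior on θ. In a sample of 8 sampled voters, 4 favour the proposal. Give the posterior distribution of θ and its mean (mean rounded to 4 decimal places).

Posterior: Beta(13.4, 11.7); mean ≈ 0.5339

The binomial likelihood is conjugate to the Beta prior: with 4 successes and 4 failures, the posterior is Beta(9.4+4, 7.7+4) = Beta(13.4, 11.7).
E[θ | data] = 13.4/(13.4+11.7) = 0.5339.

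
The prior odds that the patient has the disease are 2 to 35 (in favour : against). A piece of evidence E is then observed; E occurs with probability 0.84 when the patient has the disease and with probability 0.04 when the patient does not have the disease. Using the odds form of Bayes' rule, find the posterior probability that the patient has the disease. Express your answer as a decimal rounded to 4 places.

Posterior probability ≈ 0.5455

Prior odds = 2/35 = 0.057143. In log-odds, ln(0.057143) = -2.8622.
Add log likelihood ratio: ln(21.000) = 3.0445.
Posterior log-odds = 0.18232, so posterior odds = exp(0.18232) = 1.2000. Converting, P(H|E) = 1.2000/2.2000 = 0.5455.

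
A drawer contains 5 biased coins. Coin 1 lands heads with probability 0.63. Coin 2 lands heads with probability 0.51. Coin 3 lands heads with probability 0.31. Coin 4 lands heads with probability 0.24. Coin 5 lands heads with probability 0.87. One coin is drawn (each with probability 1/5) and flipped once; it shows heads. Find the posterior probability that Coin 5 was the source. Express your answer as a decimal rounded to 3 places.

Tabulate prior·likelihood by source: [1] prior 0.2, lik 0.63, product 0.1260; [2] prior 0.2, lik 0.51, product 0.1020; [3] prior 0.2, lik 0.31, product 0.06200; [4] prior 0.2, lik 0.24, product 0.04800; [5] prior 0.2, lik 0.87, product 0.1740.
Normalizing constant = 0.51200; the posterior for Coin 5 is its product over the sum, 0.1740/0.51200 = 0.340.

Posterior probability ≈ 0.340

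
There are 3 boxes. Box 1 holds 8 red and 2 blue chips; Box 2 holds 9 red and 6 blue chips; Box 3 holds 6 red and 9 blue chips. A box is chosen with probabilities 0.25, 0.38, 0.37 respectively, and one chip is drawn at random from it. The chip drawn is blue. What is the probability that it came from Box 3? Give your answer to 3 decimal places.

Posterior probability ≈ 0.524

Tabulate prior·likelihood by source: [1] prior 0.25, lik 0.2, product 0.05000; [2] prior 0.38, lik 0.4, product 0.1520; [3] prior 0.37, lik 0.6, product 0.2220.
Normalizing constant = 0.42400; the posterior for Box 3 is its product over the sum, 0.2220/0.42400 = 0.524.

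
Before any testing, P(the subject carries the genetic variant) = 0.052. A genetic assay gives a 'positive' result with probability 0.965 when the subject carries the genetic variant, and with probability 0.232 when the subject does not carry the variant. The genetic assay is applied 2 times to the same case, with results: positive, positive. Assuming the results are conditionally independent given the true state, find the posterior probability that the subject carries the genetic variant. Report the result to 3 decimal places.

Let H be the event that the subject carries the genetic variant; start with P(H) = 0.052. P('positive'|H) = 0.965, P('positive'|¬H) = 0.232.
Update on result 1 ('positive'): P(H) ← 0.965·0.0520 / (0.965·0.0520 + 0.232·0.9480) = 0.050180/0.27012 = 0.1858.
Update on result 2 ('positive'): P(H) ← 0.965·0.1858 / (0.965·0.1858 + 0.232·0.8142) = 0.17927/0.36817 = 0.4869.

Posterior P(H) ≈ 0.487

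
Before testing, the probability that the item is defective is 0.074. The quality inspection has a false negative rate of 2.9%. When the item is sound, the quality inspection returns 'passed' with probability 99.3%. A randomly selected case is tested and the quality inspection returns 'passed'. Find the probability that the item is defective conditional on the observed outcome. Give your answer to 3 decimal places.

P(H | E) ≈ 0.002

Write H for 'the item is defective'. Prior odds H:¬H = 0.074/0.926 = 0.079914. For the 'passed' outcome, the likelihood ratio is 0.029/0.993 = 0.029204.
Posterior odds = 0.079914 × 0.029204 = 0.0023338, so P(H|E) = 0.0023338/(1+0.0023338) = 0.002.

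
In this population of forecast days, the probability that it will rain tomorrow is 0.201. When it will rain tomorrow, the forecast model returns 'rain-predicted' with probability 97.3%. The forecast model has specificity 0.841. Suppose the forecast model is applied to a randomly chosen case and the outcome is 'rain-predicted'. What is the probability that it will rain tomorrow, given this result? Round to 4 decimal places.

Let H be the event that it will rain tomorrow. P(H) = 0.201, so P(¬H) = 0.799. With E the 'rain-predicted' result, P(E|H) = 0.973 and P(E|¬H) = 0.159.
P(E) = 0.973·0.201 + 0.159·0.799 = 0.19557 + 0.12704 = 0.32261.
By Bayes' theorem, P(H|E) = 0.19557 / 0.32261 = 0.6062.

P(H | E) ≈ 0.6062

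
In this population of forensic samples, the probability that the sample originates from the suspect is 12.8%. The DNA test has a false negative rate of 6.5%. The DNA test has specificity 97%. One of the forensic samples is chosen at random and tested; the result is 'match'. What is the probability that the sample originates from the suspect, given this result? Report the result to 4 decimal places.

P(H | E) ≈ 0.8206

Let H be the event that the sample originates from the suspect. P(H) = 0.128, so P(¬H) = 0.872. With E the 'match' result, P(E|H) = 0.935 and P(E|¬H) = 0.03.
P(E) = 0.935·0.128 + 0.03·0.872 = 0.11968 + 0.026160 = 0.14584.
By Bayes' theorem, P(H|E) = 0.11968 / 0.14584 = 0.8206.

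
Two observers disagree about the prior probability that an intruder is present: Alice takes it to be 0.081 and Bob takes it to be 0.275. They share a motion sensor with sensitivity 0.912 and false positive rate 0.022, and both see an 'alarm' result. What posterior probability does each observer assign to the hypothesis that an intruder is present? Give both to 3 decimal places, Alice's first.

The likelihood ratio for an 'alarm' result is 0.912/0.022 = 41.455.
Alice: prior odds 0.081/0.919 = 0.088139; posterior odds 3.6538; posterior probability 0.785.
Bob: prior odds 0.275/0.725 = 0.37931; posterior odds 15.724; posterior probability 0.940.

Alice: 0.785; Bob: 0.940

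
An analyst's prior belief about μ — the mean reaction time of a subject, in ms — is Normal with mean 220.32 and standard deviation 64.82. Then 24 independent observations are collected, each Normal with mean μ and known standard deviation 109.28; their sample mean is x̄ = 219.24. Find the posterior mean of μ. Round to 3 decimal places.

Prior precision 1/τ₀² = 1/64.82² = 0.00023800; data precision n/σ² = 24/109.28² = 0.00200969.
Posterior precision = 0.00023800 + 0.00200969 = 0.00224770.
Posterior mean = (0.00023800·220.32 + 0.00200969·219.24) / 0.00224770 = 219.354.

Posterior mean ≈ 219.354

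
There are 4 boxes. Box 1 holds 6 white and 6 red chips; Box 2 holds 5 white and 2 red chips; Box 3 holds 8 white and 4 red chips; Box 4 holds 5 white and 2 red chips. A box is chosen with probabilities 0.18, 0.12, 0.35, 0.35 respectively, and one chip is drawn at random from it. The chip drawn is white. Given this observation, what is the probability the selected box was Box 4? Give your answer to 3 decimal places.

Tabulate prior·likelihood by source: [1] prior 0.18, lik 0.5, product 0.09000; [2] prior 0.12, lik 0.7143, product 0.08571; [3] prior 0.35, lik 0.6667, product 0.2333; [4] prior 0.35, lik 0.7143, product 0.2500.
Normalizing constant = 0.65905; the posterior for Box 4 is its product over the sum, 0.2500/0.65905 = 0.379.

Posterior probability ≈ 0.379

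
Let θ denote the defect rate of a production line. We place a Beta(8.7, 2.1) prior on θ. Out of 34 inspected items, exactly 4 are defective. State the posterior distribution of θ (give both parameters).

Posterior: Beta(12.7, 32.1)

The binomial likelihood is conjugate to the Beta prior: with 4 successes and 30 failures, the posterior is Beta(8.7+4, 2.1+30) = Beta(12.7, 32.1).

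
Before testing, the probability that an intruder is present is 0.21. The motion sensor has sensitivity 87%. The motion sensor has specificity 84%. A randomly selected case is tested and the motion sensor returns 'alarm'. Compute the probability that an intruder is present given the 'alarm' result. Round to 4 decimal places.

Write H for 'an intruder is present'. Prior odds H:¬H = 0.21/0.79 = 0.26582. For the 'alarm' outcome, the likelihood ratio is 0.87/0.16 = 5.4375.
Posterior odds = 0.26582 × 5.4375 = 1.4454, so P(H|E) = 1.4454/(1+1.4454) = 0.5911.

P(H | E) ≈ 0.5911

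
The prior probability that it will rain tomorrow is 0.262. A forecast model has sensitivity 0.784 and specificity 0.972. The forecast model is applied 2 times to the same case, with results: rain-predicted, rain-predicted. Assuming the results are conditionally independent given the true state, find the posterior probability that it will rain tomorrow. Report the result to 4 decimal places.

Let H be the event that it will rain tomorrow; start with P(H) = 0.262. P('rain-predicted'|H) = 0.784, P('rain-predicted'|¬H) = 0.028.
Update on result 1 ('rain-predicted'): P(H) ← 0.784·0.2620 / (0.784·0.2620 + 0.028·0.7380) = 0.20541/0.22607 = 0.9086.
Update on result 2 ('rain-predicted'): P(H) ← 0.784·0.9086 / (0.784·0.9086 + 0.028·0.0914) = 0.71234/0.71490 = 0.9964.

Posterior P(H) ≈ 0.9964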